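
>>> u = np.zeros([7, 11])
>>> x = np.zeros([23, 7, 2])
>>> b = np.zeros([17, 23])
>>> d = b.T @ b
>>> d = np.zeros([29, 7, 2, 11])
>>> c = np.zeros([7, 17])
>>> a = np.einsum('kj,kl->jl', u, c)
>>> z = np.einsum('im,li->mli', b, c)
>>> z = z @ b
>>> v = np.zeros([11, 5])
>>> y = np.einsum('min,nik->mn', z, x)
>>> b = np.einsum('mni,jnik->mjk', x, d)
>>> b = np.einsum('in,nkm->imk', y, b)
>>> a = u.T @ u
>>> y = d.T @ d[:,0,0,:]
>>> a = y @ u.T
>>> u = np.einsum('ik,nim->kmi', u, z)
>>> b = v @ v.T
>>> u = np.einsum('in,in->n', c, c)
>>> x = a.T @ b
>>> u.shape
(17,)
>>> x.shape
(7, 7, 2, 11)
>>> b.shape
(11, 11)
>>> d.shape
(29, 7, 2, 11)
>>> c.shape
(7, 17)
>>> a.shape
(11, 2, 7, 7)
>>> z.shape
(23, 7, 23)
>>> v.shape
(11, 5)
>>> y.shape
(11, 2, 7, 11)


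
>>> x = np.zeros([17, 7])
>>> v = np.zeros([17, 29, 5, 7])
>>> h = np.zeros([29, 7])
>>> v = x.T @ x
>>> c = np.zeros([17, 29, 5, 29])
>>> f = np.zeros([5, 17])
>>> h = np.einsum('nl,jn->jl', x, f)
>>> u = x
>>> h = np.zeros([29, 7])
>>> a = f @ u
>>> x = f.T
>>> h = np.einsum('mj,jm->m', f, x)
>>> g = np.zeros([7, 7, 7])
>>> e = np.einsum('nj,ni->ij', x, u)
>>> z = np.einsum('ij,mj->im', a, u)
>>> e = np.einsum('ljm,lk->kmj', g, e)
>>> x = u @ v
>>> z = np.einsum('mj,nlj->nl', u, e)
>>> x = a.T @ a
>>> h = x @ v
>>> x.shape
(7, 7)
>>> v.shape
(7, 7)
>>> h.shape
(7, 7)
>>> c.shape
(17, 29, 5, 29)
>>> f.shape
(5, 17)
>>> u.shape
(17, 7)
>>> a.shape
(5, 7)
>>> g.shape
(7, 7, 7)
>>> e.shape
(5, 7, 7)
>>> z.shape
(5, 7)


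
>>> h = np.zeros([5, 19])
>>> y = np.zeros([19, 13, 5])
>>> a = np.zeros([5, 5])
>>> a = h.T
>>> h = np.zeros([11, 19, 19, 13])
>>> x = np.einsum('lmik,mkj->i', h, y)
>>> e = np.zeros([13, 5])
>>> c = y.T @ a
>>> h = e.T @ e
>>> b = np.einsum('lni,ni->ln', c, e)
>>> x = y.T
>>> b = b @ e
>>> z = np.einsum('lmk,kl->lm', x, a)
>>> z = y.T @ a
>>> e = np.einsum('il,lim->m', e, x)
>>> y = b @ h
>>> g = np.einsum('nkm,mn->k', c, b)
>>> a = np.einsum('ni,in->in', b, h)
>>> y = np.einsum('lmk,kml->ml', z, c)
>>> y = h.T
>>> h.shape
(5, 5)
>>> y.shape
(5, 5)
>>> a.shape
(5, 5)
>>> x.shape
(5, 13, 19)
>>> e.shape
(19,)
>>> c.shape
(5, 13, 5)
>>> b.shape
(5, 5)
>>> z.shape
(5, 13, 5)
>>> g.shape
(13,)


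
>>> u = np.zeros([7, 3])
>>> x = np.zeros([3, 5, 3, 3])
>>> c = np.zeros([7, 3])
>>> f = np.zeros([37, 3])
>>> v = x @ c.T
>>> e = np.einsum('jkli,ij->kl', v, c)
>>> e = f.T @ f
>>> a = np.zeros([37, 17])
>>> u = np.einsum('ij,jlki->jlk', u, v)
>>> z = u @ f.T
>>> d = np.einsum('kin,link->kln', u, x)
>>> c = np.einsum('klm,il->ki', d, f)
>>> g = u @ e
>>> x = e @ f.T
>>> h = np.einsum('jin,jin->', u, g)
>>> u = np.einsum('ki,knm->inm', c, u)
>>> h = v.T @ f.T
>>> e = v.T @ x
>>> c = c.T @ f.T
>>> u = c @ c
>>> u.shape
(37, 37)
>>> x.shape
(3, 37)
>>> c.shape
(37, 37)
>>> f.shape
(37, 3)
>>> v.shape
(3, 5, 3, 7)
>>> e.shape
(7, 3, 5, 37)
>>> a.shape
(37, 17)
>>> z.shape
(3, 5, 37)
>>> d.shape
(3, 3, 3)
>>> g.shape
(3, 5, 3)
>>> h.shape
(7, 3, 5, 37)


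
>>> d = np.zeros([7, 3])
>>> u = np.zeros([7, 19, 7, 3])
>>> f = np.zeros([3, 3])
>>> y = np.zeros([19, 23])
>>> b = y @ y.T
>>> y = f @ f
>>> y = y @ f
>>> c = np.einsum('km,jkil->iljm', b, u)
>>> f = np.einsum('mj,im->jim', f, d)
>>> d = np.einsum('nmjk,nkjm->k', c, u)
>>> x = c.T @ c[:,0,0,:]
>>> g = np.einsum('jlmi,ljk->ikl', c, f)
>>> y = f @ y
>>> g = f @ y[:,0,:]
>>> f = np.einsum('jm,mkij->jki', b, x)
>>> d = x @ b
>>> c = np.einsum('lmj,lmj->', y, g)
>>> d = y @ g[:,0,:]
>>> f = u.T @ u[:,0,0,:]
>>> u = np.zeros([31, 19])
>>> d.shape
(3, 7, 3)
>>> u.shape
(31, 19)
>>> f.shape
(3, 7, 19, 3)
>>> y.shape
(3, 7, 3)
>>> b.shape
(19, 19)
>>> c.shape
()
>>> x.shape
(19, 7, 3, 19)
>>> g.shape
(3, 7, 3)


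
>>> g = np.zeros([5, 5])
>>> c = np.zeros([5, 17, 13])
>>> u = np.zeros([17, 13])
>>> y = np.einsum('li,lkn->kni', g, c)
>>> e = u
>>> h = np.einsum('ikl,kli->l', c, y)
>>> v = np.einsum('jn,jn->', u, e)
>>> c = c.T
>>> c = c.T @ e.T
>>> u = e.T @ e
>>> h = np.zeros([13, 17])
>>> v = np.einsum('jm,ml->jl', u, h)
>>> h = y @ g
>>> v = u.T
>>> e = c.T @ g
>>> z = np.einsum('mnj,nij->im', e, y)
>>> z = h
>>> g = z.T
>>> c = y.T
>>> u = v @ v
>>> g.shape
(5, 13, 17)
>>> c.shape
(5, 13, 17)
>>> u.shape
(13, 13)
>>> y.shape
(17, 13, 5)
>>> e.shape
(17, 17, 5)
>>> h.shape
(17, 13, 5)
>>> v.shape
(13, 13)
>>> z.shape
(17, 13, 5)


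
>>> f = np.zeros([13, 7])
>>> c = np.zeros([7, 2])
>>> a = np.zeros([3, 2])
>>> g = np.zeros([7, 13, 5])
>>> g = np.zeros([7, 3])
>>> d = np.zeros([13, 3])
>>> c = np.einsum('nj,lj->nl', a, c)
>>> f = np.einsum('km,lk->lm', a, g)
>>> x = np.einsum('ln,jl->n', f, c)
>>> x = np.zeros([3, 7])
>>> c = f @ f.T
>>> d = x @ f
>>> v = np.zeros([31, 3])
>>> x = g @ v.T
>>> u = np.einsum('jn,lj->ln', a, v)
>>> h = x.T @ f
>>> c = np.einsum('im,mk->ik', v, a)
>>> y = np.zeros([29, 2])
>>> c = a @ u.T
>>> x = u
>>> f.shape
(7, 2)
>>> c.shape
(3, 31)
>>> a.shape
(3, 2)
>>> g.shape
(7, 3)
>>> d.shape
(3, 2)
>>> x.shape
(31, 2)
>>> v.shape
(31, 3)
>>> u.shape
(31, 2)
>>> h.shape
(31, 2)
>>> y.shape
(29, 2)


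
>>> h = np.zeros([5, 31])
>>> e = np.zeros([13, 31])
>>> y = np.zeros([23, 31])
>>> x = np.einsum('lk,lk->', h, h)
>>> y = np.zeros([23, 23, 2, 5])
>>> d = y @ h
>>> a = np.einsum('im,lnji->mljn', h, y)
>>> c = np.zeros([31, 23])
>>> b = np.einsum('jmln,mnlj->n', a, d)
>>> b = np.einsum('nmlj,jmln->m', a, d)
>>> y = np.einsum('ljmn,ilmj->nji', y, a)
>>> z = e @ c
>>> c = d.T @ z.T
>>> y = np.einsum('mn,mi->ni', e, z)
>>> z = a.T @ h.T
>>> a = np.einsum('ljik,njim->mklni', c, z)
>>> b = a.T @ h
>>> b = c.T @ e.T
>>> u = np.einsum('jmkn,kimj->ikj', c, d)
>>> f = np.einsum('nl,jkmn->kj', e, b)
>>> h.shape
(5, 31)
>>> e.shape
(13, 31)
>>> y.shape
(31, 23)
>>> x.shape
()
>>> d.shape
(23, 23, 2, 31)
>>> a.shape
(5, 13, 31, 23, 23)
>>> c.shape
(31, 2, 23, 13)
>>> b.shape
(13, 23, 2, 13)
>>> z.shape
(23, 2, 23, 5)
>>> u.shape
(23, 23, 31)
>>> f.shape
(23, 13)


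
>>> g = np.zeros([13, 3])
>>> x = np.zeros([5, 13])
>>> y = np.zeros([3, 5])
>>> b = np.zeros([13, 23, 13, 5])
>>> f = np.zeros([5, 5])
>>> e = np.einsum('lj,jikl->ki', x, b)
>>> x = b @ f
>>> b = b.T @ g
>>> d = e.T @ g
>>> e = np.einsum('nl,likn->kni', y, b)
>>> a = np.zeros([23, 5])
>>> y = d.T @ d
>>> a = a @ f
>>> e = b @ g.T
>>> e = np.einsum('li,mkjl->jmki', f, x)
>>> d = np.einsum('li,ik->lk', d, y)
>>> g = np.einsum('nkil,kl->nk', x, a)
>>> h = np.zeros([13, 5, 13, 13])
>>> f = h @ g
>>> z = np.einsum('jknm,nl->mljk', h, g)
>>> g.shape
(13, 23)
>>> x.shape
(13, 23, 13, 5)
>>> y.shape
(3, 3)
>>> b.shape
(5, 13, 23, 3)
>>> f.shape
(13, 5, 13, 23)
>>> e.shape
(13, 13, 23, 5)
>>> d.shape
(23, 3)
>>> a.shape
(23, 5)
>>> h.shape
(13, 5, 13, 13)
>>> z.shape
(13, 23, 13, 5)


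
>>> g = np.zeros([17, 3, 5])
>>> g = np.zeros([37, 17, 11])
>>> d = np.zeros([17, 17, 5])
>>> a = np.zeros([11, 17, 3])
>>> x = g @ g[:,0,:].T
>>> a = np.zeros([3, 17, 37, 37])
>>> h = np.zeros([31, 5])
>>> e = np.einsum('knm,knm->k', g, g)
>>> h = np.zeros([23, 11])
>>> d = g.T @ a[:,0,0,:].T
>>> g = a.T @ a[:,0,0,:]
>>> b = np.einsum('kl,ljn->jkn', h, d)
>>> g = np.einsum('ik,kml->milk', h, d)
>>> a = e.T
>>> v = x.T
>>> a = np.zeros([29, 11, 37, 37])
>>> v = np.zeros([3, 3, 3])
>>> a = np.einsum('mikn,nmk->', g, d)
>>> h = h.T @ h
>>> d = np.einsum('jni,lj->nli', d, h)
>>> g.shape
(17, 23, 3, 11)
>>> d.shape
(17, 11, 3)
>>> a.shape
()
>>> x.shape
(37, 17, 37)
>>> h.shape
(11, 11)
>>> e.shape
(37,)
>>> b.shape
(17, 23, 3)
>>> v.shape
(3, 3, 3)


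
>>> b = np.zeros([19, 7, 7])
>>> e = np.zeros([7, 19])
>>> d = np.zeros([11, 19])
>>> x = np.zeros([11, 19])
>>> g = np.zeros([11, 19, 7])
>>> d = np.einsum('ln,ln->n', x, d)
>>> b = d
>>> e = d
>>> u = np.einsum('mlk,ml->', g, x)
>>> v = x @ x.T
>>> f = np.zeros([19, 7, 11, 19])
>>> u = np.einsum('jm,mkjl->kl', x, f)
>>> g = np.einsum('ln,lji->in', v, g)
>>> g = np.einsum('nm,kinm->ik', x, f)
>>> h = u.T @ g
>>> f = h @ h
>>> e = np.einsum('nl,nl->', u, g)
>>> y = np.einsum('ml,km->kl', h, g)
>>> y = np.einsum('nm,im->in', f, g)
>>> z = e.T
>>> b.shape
(19,)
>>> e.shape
()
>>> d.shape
(19,)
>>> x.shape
(11, 19)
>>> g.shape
(7, 19)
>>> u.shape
(7, 19)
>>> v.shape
(11, 11)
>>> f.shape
(19, 19)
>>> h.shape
(19, 19)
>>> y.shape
(7, 19)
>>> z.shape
()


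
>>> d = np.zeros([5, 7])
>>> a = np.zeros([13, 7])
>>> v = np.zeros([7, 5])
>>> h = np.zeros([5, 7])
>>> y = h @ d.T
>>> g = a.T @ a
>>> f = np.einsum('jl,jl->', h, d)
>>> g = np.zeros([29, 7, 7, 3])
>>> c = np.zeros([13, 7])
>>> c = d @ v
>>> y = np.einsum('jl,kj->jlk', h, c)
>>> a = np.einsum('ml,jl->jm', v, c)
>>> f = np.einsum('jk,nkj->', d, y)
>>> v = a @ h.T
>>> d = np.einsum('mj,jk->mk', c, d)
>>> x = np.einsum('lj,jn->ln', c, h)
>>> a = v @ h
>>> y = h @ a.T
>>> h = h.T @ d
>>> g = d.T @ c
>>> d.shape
(5, 7)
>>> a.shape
(5, 7)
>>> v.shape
(5, 5)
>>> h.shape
(7, 7)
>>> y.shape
(5, 5)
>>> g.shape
(7, 5)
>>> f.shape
()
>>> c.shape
(5, 5)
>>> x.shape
(5, 7)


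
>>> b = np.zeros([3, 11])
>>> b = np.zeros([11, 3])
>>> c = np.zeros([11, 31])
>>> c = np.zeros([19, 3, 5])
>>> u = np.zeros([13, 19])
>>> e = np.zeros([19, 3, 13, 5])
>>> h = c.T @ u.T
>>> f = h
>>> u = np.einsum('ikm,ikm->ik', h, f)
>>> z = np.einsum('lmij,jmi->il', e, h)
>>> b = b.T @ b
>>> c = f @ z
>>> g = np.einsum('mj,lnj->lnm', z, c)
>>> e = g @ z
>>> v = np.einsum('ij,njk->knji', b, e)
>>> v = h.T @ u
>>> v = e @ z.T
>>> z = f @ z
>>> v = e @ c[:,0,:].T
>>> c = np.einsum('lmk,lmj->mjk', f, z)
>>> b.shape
(3, 3)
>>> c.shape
(3, 19, 13)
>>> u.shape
(5, 3)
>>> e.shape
(5, 3, 19)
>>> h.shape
(5, 3, 13)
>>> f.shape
(5, 3, 13)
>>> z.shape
(5, 3, 19)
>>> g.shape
(5, 3, 13)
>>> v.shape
(5, 3, 5)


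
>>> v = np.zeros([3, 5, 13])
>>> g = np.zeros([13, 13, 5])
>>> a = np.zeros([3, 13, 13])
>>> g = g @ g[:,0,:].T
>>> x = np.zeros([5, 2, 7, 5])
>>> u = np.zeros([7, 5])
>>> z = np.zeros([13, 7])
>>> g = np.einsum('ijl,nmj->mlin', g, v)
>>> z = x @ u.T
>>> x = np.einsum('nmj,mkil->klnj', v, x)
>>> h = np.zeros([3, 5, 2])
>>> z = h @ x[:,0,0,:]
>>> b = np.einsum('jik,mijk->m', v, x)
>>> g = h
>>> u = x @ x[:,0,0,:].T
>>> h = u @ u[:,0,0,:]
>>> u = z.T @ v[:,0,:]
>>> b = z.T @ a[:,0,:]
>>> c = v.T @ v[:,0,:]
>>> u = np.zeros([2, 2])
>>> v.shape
(3, 5, 13)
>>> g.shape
(3, 5, 2)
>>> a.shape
(3, 13, 13)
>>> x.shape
(2, 5, 3, 13)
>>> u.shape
(2, 2)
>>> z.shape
(3, 5, 13)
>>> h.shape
(2, 5, 3, 2)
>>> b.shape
(13, 5, 13)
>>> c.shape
(13, 5, 13)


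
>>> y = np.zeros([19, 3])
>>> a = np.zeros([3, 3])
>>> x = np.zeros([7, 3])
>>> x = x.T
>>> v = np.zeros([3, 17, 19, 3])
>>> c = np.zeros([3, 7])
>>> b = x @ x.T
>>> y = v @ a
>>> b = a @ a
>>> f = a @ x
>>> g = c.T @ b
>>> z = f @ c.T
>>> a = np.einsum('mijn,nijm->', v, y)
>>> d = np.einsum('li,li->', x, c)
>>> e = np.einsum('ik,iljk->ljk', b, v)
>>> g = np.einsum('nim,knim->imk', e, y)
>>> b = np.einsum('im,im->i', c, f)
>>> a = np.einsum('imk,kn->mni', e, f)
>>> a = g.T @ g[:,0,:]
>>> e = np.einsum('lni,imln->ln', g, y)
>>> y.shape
(3, 17, 19, 3)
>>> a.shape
(3, 3, 3)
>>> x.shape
(3, 7)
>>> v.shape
(3, 17, 19, 3)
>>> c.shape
(3, 7)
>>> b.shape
(3,)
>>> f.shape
(3, 7)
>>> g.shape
(19, 3, 3)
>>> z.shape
(3, 3)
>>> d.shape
()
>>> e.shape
(19, 3)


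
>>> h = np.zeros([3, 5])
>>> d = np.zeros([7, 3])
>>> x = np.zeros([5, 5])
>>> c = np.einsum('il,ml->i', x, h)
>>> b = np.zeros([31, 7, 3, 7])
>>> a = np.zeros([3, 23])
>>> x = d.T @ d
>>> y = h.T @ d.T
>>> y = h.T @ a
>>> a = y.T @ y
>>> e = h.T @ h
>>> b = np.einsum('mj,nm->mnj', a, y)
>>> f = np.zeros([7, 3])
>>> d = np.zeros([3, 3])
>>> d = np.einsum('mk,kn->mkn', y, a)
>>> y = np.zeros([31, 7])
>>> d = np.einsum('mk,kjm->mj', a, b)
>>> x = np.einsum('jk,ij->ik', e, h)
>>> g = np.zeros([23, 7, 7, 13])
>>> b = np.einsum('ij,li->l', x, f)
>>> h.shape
(3, 5)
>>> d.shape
(23, 5)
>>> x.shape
(3, 5)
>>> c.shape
(5,)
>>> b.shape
(7,)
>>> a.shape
(23, 23)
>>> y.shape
(31, 7)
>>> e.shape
(5, 5)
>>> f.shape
(7, 3)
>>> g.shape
(23, 7, 7, 13)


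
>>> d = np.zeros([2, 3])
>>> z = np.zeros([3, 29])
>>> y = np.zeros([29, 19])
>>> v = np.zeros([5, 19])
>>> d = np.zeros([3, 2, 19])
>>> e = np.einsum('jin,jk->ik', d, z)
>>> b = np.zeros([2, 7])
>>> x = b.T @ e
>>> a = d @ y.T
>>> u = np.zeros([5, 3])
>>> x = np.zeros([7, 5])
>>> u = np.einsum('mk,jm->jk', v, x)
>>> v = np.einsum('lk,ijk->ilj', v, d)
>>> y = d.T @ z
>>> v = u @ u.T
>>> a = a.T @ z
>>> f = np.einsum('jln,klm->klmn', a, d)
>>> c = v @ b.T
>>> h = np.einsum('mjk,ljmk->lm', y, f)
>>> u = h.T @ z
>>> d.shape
(3, 2, 19)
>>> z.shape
(3, 29)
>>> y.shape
(19, 2, 29)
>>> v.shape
(7, 7)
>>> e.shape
(2, 29)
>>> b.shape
(2, 7)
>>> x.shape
(7, 5)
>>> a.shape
(29, 2, 29)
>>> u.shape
(19, 29)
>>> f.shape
(3, 2, 19, 29)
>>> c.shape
(7, 2)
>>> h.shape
(3, 19)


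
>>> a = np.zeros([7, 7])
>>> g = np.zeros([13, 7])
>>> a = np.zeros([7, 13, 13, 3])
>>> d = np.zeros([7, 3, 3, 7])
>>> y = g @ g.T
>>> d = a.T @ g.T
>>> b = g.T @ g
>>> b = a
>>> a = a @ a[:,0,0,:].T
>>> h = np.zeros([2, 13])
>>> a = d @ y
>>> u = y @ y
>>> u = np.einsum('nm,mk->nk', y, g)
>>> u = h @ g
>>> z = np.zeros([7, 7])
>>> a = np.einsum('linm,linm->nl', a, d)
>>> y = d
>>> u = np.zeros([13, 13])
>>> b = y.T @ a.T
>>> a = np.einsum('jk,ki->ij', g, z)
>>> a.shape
(7, 13)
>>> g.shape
(13, 7)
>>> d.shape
(3, 13, 13, 13)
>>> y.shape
(3, 13, 13, 13)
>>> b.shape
(13, 13, 13, 13)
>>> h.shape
(2, 13)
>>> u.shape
(13, 13)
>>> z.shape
(7, 7)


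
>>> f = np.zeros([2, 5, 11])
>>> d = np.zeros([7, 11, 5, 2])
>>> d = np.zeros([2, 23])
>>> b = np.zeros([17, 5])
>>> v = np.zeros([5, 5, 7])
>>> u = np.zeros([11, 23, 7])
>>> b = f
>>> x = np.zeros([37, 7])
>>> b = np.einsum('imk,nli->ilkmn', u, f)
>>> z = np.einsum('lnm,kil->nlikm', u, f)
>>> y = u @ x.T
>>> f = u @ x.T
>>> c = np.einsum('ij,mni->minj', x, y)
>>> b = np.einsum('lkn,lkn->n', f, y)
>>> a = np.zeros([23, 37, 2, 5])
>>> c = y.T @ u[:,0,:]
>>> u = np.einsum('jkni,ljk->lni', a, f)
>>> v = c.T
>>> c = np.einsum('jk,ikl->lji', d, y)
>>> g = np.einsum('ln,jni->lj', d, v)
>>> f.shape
(11, 23, 37)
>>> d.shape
(2, 23)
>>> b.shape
(37,)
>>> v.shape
(7, 23, 37)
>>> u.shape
(11, 2, 5)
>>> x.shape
(37, 7)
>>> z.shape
(23, 11, 5, 2, 7)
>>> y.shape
(11, 23, 37)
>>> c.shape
(37, 2, 11)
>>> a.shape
(23, 37, 2, 5)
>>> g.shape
(2, 7)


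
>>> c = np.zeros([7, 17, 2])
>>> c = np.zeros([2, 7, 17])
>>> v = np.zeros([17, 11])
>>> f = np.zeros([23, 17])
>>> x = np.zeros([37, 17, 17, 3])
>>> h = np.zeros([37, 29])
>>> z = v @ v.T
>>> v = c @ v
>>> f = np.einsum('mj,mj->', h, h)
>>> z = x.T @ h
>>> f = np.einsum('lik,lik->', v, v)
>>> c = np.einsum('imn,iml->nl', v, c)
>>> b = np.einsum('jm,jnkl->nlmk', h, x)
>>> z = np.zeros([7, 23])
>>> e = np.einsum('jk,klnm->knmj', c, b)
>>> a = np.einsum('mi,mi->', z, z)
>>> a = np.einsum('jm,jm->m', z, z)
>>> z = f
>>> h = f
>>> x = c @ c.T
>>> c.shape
(11, 17)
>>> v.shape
(2, 7, 11)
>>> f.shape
()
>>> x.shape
(11, 11)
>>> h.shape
()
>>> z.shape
()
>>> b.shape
(17, 3, 29, 17)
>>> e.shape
(17, 29, 17, 11)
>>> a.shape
(23,)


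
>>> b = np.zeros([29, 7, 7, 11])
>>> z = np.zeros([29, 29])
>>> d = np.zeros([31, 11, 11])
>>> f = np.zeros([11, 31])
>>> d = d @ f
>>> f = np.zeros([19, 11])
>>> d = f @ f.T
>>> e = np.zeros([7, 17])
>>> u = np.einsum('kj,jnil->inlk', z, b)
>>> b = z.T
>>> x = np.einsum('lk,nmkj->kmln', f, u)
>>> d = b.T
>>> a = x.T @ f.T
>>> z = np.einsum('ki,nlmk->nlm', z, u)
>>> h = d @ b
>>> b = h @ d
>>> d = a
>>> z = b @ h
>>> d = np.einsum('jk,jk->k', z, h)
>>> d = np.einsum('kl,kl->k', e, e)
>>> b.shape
(29, 29)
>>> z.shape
(29, 29)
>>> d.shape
(7,)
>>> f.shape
(19, 11)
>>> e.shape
(7, 17)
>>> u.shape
(7, 7, 11, 29)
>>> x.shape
(11, 7, 19, 7)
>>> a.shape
(7, 19, 7, 19)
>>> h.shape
(29, 29)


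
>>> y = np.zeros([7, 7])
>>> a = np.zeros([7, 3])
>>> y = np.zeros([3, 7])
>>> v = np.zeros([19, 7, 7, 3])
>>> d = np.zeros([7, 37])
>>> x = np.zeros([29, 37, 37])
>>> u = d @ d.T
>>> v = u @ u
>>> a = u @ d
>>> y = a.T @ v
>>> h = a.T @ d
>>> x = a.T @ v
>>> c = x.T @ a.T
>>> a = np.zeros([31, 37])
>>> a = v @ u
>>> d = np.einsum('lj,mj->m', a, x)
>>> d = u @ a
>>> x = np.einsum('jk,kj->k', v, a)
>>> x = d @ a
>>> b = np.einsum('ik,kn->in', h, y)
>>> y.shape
(37, 7)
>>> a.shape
(7, 7)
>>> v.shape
(7, 7)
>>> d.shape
(7, 7)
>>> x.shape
(7, 7)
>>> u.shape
(7, 7)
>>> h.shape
(37, 37)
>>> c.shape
(7, 7)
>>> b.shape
(37, 7)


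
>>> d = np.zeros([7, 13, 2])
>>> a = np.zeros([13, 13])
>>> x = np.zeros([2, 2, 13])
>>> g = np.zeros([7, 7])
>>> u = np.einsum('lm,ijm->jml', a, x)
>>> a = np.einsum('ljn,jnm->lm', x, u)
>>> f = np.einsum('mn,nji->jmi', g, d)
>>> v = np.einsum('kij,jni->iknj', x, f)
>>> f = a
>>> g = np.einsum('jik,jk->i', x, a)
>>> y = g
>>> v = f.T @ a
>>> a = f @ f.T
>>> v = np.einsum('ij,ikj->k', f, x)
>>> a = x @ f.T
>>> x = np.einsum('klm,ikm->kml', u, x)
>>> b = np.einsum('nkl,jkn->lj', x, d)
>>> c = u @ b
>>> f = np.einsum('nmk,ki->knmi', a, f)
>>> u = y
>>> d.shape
(7, 13, 2)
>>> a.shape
(2, 2, 2)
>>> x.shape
(2, 13, 13)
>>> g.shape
(2,)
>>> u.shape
(2,)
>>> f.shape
(2, 2, 2, 13)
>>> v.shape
(2,)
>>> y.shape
(2,)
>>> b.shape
(13, 7)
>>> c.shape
(2, 13, 7)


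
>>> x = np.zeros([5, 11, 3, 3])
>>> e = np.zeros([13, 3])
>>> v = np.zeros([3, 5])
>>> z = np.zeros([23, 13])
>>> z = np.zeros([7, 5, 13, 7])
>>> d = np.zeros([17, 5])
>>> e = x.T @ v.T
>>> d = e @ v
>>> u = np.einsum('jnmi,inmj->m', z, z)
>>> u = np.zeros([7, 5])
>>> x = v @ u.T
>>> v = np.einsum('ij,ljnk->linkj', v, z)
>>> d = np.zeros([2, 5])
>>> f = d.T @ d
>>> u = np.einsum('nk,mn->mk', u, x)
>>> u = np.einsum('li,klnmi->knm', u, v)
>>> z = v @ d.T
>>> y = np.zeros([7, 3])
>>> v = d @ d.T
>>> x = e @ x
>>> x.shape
(3, 3, 11, 7)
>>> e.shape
(3, 3, 11, 3)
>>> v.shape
(2, 2)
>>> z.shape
(7, 3, 13, 7, 2)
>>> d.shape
(2, 5)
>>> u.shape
(7, 13, 7)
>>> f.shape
(5, 5)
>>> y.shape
(7, 3)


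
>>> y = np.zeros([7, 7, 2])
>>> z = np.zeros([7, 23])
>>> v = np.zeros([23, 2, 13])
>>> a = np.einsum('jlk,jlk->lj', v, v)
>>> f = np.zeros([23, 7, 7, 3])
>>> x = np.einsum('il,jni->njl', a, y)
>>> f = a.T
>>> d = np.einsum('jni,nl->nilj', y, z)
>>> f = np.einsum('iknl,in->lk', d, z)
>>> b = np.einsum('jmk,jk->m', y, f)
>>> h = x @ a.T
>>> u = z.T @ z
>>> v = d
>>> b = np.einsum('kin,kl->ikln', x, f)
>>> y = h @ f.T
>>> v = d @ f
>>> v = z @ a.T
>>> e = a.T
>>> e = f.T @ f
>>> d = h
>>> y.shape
(7, 7, 7)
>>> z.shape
(7, 23)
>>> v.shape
(7, 2)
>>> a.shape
(2, 23)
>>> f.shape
(7, 2)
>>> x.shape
(7, 7, 23)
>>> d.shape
(7, 7, 2)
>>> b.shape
(7, 7, 2, 23)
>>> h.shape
(7, 7, 2)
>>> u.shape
(23, 23)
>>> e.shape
(2, 2)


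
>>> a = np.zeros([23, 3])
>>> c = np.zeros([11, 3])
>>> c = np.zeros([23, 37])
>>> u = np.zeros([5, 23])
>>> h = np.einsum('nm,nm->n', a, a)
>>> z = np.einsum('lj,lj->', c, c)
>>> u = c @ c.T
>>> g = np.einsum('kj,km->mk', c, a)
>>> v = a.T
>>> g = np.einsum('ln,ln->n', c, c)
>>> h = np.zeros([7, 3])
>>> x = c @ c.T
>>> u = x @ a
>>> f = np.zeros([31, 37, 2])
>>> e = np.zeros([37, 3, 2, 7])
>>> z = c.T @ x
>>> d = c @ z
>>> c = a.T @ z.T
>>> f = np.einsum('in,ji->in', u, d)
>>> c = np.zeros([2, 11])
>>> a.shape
(23, 3)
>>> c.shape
(2, 11)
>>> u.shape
(23, 3)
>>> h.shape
(7, 3)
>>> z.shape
(37, 23)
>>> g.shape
(37,)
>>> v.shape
(3, 23)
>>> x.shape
(23, 23)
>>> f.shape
(23, 3)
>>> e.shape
(37, 3, 2, 7)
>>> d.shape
(23, 23)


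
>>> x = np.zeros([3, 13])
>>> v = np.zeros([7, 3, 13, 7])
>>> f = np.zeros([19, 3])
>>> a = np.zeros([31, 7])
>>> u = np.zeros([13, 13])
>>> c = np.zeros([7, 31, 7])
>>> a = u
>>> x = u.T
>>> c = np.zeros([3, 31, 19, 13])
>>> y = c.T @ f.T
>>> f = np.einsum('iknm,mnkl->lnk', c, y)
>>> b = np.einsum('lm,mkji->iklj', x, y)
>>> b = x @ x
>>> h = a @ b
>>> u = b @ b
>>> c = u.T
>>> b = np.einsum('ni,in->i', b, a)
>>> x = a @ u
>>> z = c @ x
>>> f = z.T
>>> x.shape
(13, 13)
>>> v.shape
(7, 3, 13, 7)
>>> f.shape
(13, 13)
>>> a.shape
(13, 13)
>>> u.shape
(13, 13)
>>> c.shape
(13, 13)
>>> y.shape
(13, 19, 31, 19)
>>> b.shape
(13,)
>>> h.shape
(13, 13)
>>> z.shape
(13, 13)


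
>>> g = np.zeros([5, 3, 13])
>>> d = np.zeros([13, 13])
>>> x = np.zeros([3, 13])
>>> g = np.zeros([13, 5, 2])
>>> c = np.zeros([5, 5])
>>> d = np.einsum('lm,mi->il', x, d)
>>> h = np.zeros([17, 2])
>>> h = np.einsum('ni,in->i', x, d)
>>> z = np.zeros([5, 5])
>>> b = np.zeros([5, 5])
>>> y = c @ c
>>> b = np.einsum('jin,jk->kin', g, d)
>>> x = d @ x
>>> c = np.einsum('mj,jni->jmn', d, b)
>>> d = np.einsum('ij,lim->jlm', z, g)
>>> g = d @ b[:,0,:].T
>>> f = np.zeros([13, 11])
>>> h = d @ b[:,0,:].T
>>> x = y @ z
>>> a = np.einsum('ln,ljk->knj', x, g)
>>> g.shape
(5, 13, 3)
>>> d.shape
(5, 13, 2)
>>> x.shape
(5, 5)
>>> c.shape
(3, 13, 5)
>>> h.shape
(5, 13, 3)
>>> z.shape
(5, 5)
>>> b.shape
(3, 5, 2)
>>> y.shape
(5, 5)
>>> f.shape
(13, 11)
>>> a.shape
(3, 5, 13)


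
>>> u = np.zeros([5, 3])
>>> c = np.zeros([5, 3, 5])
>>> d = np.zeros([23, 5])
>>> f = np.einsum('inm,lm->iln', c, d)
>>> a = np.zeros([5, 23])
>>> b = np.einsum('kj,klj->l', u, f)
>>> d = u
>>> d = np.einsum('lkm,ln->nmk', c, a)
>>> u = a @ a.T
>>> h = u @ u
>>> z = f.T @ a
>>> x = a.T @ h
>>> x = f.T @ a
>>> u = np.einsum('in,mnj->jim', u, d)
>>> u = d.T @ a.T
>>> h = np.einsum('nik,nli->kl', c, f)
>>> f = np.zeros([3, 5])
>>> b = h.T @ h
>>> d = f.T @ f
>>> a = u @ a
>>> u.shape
(3, 5, 5)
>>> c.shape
(5, 3, 5)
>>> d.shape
(5, 5)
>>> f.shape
(3, 5)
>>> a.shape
(3, 5, 23)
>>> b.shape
(23, 23)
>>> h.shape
(5, 23)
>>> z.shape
(3, 23, 23)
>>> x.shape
(3, 23, 23)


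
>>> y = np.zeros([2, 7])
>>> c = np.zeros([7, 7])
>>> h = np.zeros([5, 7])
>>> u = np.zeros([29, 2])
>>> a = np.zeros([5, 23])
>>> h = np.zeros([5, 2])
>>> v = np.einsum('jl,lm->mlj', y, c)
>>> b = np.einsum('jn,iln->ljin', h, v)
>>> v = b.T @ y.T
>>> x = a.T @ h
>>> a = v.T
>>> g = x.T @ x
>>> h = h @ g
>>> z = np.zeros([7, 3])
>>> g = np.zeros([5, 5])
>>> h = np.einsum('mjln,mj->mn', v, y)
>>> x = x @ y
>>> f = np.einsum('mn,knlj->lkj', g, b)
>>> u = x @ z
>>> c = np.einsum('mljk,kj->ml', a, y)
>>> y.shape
(2, 7)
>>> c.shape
(2, 5)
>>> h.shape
(2, 2)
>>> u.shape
(23, 3)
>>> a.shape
(2, 5, 7, 2)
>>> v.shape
(2, 7, 5, 2)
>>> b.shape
(7, 5, 7, 2)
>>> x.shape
(23, 7)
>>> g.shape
(5, 5)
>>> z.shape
(7, 3)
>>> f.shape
(7, 7, 2)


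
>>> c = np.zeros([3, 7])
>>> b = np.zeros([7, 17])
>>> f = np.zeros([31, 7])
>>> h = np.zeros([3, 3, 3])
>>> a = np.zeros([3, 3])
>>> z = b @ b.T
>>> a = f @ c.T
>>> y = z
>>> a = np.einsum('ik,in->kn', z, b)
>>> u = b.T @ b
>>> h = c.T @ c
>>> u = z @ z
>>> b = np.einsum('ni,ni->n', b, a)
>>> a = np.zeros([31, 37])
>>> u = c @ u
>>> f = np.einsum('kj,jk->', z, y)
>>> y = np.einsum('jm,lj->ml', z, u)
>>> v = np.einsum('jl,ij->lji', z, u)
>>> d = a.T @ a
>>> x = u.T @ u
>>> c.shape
(3, 7)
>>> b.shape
(7,)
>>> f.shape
()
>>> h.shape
(7, 7)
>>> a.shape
(31, 37)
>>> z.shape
(7, 7)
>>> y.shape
(7, 3)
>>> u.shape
(3, 7)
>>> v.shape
(7, 7, 3)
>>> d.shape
(37, 37)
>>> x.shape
(7, 7)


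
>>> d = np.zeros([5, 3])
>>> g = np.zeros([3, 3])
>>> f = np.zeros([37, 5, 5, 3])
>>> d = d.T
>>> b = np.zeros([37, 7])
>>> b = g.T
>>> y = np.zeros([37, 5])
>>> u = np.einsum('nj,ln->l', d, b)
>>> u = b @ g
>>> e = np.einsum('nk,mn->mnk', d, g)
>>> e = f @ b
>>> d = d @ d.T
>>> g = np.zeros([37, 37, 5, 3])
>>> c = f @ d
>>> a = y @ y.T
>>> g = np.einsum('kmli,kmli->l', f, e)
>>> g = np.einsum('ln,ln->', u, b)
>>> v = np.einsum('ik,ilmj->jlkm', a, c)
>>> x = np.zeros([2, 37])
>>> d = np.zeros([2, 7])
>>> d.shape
(2, 7)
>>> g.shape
()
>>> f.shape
(37, 5, 5, 3)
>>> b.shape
(3, 3)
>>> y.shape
(37, 5)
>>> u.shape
(3, 3)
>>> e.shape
(37, 5, 5, 3)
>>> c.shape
(37, 5, 5, 3)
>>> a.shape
(37, 37)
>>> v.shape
(3, 5, 37, 5)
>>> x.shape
(2, 37)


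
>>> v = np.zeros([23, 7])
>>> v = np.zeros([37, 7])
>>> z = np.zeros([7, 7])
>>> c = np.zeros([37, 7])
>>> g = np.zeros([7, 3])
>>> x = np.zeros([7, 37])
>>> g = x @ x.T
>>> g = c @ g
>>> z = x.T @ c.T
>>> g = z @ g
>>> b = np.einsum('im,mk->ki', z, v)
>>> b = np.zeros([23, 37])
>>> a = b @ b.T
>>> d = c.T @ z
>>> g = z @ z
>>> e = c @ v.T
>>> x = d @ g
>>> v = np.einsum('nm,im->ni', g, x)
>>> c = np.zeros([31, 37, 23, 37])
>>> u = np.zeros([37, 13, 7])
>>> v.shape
(37, 7)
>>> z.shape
(37, 37)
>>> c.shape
(31, 37, 23, 37)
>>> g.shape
(37, 37)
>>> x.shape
(7, 37)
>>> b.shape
(23, 37)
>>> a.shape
(23, 23)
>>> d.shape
(7, 37)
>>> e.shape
(37, 37)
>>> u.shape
(37, 13, 7)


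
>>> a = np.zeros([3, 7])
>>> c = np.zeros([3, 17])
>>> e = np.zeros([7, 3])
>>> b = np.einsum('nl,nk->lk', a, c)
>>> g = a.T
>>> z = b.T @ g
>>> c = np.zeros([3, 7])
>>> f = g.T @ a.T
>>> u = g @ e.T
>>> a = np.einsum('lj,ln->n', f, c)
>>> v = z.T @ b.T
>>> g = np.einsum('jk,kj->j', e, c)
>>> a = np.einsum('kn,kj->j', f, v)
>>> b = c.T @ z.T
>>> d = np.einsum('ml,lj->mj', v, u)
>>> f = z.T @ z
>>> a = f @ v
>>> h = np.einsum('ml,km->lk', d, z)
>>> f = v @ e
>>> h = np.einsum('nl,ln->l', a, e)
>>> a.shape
(3, 7)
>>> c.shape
(3, 7)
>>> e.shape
(7, 3)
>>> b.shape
(7, 17)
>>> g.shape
(7,)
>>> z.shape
(17, 3)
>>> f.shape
(3, 3)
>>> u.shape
(7, 7)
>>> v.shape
(3, 7)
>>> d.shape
(3, 7)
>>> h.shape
(7,)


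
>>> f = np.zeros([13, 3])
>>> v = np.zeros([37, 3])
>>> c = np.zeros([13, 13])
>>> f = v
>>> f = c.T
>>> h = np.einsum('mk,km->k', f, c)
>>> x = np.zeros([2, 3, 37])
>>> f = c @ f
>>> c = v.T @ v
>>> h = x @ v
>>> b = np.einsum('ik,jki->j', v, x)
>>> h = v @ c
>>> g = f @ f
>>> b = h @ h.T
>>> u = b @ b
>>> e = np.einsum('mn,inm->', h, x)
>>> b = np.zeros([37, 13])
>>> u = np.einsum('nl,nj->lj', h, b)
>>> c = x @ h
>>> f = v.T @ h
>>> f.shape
(3, 3)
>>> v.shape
(37, 3)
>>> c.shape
(2, 3, 3)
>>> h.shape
(37, 3)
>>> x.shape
(2, 3, 37)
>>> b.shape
(37, 13)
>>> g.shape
(13, 13)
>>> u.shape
(3, 13)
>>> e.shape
()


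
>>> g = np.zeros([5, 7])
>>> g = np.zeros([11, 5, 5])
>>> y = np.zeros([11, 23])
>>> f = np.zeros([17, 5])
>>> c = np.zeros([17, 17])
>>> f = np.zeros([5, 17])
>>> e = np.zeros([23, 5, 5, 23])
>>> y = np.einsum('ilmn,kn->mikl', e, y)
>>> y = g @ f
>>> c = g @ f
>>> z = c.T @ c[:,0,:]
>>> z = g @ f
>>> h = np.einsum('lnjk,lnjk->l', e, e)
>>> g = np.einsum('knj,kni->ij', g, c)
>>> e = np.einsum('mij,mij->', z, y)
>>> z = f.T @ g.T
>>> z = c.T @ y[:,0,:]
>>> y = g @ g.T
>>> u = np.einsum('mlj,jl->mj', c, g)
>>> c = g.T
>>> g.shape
(17, 5)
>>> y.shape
(17, 17)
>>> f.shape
(5, 17)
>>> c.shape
(5, 17)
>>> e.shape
()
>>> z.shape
(17, 5, 17)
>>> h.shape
(23,)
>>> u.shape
(11, 17)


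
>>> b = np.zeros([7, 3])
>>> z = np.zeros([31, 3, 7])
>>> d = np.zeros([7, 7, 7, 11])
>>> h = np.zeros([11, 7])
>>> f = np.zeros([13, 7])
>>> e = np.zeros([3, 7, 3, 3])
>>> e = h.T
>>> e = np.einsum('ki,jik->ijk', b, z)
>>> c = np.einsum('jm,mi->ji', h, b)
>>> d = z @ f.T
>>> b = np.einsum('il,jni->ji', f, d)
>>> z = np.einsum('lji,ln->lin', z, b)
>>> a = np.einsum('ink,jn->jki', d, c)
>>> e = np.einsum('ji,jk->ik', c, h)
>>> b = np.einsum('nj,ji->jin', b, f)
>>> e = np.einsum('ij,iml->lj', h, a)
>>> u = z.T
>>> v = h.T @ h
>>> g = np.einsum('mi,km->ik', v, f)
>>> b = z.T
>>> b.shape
(13, 7, 31)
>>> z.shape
(31, 7, 13)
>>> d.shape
(31, 3, 13)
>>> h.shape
(11, 7)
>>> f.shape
(13, 7)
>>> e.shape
(31, 7)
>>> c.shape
(11, 3)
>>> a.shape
(11, 13, 31)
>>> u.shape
(13, 7, 31)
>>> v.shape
(7, 7)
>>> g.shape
(7, 13)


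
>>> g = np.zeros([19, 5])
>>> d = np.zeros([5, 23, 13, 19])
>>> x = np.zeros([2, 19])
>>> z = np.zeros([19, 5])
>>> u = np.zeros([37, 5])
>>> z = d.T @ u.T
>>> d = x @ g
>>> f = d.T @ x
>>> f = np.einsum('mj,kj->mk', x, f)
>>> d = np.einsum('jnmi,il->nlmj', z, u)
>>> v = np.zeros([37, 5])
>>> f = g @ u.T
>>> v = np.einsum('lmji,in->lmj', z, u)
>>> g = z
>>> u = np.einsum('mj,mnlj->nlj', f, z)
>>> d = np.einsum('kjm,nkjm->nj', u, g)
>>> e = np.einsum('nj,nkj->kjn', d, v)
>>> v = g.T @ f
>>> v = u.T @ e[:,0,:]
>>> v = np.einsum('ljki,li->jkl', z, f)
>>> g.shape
(19, 13, 23, 37)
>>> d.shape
(19, 23)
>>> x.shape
(2, 19)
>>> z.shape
(19, 13, 23, 37)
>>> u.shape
(13, 23, 37)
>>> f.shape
(19, 37)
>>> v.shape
(13, 23, 19)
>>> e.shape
(13, 23, 19)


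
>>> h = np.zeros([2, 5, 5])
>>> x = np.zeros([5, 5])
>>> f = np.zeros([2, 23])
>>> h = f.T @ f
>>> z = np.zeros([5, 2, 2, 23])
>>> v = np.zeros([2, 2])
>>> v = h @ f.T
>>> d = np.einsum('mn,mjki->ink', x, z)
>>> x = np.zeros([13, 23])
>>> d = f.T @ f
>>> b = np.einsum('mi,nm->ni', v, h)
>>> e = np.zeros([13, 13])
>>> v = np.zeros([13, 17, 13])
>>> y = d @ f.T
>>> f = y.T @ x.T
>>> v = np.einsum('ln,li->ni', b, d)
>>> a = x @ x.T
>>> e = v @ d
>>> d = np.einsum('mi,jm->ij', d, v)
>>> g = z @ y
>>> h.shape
(23, 23)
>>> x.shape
(13, 23)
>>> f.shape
(2, 13)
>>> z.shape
(5, 2, 2, 23)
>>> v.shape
(2, 23)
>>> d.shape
(23, 2)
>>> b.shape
(23, 2)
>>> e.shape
(2, 23)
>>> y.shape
(23, 2)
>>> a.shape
(13, 13)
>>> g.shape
(5, 2, 2, 2)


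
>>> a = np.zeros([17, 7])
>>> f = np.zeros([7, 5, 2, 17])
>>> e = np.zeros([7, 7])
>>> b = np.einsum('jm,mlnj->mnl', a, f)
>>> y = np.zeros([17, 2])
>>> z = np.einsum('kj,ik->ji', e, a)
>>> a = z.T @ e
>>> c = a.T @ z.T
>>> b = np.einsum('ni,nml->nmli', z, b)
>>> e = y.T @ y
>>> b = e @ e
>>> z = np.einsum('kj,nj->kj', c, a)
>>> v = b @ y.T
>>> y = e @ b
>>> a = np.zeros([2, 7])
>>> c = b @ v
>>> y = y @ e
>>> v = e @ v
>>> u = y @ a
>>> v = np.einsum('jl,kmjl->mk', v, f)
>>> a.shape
(2, 7)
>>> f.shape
(7, 5, 2, 17)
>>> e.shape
(2, 2)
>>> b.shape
(2, 2)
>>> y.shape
(2, 2)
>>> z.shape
(7, 7)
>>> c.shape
(2, 17)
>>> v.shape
(5, 7)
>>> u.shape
(2, 7)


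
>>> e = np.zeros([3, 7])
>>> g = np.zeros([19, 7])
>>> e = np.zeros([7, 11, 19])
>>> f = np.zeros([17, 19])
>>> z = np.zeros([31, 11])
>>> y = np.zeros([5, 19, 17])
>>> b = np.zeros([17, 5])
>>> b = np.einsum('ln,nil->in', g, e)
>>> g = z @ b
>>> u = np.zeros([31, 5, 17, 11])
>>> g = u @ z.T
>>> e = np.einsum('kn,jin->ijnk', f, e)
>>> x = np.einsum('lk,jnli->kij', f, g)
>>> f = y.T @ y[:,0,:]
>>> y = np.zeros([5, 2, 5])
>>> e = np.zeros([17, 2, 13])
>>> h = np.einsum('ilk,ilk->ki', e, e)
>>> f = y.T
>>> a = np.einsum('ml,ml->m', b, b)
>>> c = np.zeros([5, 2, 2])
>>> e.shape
(17, 2, 13)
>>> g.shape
(31, 5, 17, 31)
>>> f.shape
(5, 2, 5)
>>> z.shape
(31, 11)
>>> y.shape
(5, 2, 5)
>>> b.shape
(11, 7)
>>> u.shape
(31, 5, 17, 11)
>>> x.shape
(19, 31, 31)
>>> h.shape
(13, 17)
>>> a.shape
(11,)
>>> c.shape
(5, 2, 2)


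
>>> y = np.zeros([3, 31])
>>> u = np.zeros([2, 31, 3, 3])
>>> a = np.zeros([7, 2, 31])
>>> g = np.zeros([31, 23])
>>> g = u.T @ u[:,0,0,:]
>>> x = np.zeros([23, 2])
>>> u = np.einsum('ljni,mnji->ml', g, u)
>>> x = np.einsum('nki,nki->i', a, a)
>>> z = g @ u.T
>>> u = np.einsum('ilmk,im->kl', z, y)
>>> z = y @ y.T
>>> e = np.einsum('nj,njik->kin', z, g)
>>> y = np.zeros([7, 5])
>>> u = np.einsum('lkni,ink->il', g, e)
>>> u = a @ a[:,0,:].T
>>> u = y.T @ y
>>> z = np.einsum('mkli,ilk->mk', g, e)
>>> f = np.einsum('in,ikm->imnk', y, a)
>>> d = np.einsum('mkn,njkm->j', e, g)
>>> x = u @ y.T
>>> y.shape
(7, 5)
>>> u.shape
(5, 5)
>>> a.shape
(7, 2, 31)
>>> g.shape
(3, 3, 31, 3)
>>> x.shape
(5, 7)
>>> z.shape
(3, 3)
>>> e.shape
(3, 31, 3)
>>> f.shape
(7, 31, 5, 2)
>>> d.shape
(3,)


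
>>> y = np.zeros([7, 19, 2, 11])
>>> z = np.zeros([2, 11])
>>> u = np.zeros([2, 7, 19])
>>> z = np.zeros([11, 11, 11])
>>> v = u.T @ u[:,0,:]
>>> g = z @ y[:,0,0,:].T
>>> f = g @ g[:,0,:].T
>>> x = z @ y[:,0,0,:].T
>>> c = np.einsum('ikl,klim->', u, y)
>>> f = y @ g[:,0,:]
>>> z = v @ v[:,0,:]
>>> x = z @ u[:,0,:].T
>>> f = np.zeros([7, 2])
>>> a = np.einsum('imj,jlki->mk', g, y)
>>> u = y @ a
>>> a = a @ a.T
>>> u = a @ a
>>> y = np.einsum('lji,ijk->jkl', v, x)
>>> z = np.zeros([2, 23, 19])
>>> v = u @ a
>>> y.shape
(7, 2, 19)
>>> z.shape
(2, 23, 19)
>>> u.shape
(11, 11)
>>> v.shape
(11, 11)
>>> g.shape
(11, 11, 7)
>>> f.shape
(7, 2)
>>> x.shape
(19, 7, 2)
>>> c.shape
()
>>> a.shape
(11, 11)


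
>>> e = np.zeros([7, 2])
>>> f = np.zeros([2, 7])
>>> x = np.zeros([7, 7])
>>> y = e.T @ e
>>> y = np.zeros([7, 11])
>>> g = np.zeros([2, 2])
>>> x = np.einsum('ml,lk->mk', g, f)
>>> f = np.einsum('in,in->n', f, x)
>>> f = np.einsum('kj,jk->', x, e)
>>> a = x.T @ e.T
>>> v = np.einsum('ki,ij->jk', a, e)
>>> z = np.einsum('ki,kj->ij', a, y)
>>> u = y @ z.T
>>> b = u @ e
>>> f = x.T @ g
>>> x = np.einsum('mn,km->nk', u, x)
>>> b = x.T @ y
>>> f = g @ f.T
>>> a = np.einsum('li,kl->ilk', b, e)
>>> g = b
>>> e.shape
(7, 2)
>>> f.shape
(2, 7)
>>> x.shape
(7, 2)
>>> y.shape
(7, 11)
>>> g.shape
(2, 11)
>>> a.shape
(11, 2, 7)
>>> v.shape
(2, 7)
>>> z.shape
(7, 11)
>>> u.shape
(7, 7)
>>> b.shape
(2, 11)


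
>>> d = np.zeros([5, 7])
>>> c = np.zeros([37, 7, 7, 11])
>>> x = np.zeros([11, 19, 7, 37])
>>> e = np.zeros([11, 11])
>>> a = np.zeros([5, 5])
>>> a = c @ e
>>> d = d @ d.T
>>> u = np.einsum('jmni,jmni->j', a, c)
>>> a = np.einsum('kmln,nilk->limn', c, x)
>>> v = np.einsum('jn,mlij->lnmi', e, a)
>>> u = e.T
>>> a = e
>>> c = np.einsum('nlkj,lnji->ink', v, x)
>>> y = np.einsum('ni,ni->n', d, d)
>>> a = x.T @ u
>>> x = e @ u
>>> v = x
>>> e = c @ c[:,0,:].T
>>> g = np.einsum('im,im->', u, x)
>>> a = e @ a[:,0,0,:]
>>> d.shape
(5, 5)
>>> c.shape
(37, 19, 7)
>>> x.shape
(11, 11)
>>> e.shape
(37, 19, 37)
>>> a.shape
(37, 19, 11)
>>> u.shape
(11, 11)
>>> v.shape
(11, 11)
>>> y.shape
(5,)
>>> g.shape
()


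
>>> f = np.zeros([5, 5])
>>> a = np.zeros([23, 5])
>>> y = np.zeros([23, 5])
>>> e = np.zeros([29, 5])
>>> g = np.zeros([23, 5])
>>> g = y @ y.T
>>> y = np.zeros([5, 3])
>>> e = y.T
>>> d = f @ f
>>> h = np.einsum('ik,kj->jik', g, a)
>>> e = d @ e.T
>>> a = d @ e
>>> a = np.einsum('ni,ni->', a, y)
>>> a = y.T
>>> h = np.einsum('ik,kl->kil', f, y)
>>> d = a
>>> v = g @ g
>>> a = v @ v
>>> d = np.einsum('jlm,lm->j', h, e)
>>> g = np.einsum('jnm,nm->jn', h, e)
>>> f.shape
(5, 5)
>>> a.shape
(23, 23)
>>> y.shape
(5, 3)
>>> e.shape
(5, 3)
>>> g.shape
(5, 5)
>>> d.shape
(5,)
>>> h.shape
(5, 5, 3)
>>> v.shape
(23, 23)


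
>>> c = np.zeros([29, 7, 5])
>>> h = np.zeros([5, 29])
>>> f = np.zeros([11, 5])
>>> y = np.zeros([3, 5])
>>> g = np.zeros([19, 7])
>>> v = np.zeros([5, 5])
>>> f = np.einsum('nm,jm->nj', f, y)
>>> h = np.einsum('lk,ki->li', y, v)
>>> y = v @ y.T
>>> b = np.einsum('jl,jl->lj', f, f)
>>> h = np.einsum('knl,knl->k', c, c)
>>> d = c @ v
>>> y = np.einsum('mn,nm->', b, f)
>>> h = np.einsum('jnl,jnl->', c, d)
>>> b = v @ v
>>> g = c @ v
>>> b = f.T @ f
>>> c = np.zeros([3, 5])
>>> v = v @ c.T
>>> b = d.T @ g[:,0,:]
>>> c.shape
(3, 5)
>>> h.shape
()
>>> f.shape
(11, 3)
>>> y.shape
()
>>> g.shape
(29, 7, 5)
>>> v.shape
(5, 3)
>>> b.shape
(5, 7, 5)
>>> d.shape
(29, 7, 5)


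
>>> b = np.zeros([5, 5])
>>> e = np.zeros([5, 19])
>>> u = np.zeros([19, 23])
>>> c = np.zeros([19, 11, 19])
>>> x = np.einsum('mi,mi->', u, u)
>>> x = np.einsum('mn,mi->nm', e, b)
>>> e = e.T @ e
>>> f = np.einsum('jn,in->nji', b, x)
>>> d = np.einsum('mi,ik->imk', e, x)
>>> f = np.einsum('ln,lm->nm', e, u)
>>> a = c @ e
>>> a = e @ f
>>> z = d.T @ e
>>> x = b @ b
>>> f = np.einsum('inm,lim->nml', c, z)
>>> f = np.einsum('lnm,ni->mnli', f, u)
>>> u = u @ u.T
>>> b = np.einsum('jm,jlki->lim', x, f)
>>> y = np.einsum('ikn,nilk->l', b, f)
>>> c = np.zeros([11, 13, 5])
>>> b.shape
(19, 23, 5)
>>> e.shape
(19, 19)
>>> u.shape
(19, 19)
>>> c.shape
(11, 13, 5)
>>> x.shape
(5, 5)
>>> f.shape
(5, 19, 11, 23)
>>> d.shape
(19, 19, 5)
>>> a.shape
(19, 23)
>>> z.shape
(5, 19, 19)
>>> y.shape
(11,)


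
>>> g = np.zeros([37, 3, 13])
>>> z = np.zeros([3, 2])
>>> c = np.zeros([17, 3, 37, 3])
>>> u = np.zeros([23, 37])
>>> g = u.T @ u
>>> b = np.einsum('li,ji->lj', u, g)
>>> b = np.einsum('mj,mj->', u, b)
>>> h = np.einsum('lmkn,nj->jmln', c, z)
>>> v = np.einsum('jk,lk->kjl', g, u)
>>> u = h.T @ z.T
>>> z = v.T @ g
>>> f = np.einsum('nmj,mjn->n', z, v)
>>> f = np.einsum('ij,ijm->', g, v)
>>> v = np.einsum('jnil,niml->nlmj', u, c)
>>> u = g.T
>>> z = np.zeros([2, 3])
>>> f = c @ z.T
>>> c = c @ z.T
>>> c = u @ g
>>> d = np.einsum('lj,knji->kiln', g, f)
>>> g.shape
(37, 37)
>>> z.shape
(2, 3)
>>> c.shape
(37, 37)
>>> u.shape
(37, 37)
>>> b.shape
()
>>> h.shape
(2, 3, 17, 3)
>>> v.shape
(17, 3, 37, 3)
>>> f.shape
(17, 3, 37, 2)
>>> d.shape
(17, 2, 37, 3)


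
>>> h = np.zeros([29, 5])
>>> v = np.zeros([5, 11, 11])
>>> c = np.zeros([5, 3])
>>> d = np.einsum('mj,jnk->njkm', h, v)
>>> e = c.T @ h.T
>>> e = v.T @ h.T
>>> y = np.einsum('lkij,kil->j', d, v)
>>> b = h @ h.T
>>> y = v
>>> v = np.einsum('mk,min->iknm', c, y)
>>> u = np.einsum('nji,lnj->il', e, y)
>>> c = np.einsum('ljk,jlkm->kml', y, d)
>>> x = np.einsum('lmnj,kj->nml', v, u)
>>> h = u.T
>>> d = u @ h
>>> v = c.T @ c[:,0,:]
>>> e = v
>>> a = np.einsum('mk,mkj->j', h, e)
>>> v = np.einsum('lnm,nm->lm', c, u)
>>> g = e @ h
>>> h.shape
(5, 29)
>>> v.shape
(11, 5)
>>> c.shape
(11, 29, 5)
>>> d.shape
(29, 29)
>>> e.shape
(5, 29, 5)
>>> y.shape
(5, 11, 11)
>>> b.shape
(29, 29)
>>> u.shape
(29, 5)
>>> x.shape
(11, 3, 11)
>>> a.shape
(5,)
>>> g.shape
(5, 29, 29)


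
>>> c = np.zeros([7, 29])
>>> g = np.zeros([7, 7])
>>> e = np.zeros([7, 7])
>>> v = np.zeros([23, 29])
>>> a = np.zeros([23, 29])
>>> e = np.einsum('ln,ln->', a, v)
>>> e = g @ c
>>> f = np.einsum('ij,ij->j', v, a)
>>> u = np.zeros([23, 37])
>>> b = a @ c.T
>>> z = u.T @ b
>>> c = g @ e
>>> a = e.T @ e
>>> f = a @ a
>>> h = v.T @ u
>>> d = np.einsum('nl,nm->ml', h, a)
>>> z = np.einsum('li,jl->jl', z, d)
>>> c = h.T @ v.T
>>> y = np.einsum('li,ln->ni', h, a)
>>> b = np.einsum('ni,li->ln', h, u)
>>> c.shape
(37, 23)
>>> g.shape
(7, 7)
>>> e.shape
(7, 29)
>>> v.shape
(23, 29)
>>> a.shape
(29, 29)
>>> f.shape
(29, 29)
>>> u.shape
(23, 37)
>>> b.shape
(23, 29)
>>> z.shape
(29, 37)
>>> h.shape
(29, 37)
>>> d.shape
(29, 37)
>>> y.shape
(29, 37)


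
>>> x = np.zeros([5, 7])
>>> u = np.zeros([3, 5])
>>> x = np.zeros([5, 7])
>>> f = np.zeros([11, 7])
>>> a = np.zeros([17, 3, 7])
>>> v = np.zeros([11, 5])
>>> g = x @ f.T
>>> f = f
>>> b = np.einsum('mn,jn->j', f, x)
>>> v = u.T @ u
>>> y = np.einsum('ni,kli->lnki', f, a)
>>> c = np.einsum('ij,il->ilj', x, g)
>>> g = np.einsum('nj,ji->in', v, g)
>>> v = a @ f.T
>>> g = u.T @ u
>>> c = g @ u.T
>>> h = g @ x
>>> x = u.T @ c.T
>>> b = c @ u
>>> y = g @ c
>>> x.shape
(5, 5)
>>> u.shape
(3, 5)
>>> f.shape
(11, 7)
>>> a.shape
(17, 3, 7)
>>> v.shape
(17, 3, 11)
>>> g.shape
(5, 5)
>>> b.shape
(5, 5)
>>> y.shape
(5, 3)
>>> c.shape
(5, 3)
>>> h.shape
(5, 7)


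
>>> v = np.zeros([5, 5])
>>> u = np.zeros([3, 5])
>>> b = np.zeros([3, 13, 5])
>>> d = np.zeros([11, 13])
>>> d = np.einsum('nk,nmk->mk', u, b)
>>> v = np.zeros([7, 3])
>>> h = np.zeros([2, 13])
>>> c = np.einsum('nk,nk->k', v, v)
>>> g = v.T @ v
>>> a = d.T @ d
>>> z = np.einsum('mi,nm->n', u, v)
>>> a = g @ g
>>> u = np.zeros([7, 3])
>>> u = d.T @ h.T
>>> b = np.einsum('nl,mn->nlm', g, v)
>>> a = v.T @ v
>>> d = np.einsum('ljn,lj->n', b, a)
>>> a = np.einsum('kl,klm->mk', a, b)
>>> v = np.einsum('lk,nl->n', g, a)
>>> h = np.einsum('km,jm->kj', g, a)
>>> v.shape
(7,)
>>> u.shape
(5, 2)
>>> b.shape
(3, 3, 7)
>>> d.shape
(7,)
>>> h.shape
(3, 7)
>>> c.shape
(3,)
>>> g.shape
(3, 3)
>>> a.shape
(7, 3)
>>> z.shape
(7,)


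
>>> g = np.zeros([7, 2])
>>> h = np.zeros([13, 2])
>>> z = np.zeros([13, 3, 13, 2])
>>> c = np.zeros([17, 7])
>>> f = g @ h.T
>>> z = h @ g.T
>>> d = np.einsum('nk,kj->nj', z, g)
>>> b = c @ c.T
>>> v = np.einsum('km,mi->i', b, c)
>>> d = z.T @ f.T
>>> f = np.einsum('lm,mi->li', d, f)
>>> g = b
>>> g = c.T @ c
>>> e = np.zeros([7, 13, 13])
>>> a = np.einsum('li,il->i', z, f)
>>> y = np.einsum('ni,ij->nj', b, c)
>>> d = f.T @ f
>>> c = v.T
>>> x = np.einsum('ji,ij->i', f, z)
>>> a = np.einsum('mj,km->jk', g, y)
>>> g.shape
(7, 7)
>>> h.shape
(13, 2)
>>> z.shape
(13, 7)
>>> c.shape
(7,)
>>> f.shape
(7, 13)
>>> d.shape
(13, 13)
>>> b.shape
(17, 17)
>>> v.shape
(7,)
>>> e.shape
(7, 13, 13)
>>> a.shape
(7, 17)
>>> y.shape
(17, 7)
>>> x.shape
(13,)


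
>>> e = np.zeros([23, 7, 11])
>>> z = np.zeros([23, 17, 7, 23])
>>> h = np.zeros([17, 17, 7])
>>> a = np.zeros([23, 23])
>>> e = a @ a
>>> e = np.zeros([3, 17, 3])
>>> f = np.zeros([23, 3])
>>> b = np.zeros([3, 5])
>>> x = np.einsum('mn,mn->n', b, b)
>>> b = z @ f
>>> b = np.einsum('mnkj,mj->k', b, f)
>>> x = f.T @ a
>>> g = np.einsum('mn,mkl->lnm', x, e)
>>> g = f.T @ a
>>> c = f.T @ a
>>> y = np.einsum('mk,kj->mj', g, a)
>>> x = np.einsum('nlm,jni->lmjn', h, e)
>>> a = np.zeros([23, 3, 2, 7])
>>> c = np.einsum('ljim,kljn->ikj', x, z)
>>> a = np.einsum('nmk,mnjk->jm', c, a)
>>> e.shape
(3, 17, 3)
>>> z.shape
(23, 17, 7, 23)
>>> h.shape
(17, 17, 7)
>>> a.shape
(2, 23)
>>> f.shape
(23, 3)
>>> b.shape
(7,)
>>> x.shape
(17, 7, 3, 17)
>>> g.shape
(3, 23)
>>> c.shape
(3, 23, 7)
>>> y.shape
(3, 23)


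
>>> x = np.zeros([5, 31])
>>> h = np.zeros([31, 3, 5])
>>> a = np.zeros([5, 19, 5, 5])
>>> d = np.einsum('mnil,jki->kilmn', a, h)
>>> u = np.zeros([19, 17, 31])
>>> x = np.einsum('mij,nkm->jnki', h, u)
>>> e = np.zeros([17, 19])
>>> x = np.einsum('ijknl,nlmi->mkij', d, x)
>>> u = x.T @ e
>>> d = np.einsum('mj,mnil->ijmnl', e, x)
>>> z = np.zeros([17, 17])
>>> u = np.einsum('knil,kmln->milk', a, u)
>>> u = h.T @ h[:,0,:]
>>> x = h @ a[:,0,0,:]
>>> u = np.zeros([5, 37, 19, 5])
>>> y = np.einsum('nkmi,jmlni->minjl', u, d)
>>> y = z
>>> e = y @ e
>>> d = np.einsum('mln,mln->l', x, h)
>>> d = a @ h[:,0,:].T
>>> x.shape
(31, 3, 5)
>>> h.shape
(31, 3, 5)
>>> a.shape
(5, 19, 5, 5)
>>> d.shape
(5, 19, 5, 31)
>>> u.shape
(5, 37, 19, 5)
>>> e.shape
(17, 19)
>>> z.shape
(17, 17)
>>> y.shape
(17, 17)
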